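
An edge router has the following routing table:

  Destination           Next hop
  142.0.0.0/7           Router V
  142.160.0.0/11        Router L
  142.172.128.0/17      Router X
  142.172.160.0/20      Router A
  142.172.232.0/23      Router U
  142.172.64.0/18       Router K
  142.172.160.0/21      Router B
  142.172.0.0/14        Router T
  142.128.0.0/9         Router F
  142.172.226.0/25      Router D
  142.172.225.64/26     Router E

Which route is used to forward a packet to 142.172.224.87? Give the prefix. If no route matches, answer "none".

Entries matching 142.172.224.87:
  142.0.0.0/7 (142.0.0.0 - 143.255.255.255)
  142.128.0.0/9 (142.128.0.0 - 142.255.255.255)
  142.160.0.0/11 (142.160.0.0 - 142.191.255.255)
  142.172.0.0/14 (142.172.0.0 - 142.175.255.255)
  142.172.128.0/17 (142.172.128.0 - 142.172.255.255)
Most specific is 142.172.128.0/17.

142.172.128.0/17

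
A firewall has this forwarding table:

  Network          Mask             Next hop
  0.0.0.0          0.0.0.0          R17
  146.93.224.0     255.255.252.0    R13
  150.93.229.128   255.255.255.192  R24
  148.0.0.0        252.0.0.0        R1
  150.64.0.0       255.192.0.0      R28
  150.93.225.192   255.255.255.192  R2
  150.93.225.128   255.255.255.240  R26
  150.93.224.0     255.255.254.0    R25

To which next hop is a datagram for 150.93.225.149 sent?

R25

Routes whose prefix contains 150.93.225.149:
  0.0.0.0/0 (default, matches everything) -> R17
  148.0.0.0/6 (148.0.0.0 - 151.255.255.255) -> R1
  150.64.0.0/10 (150.64.0.0 - 150.127.255.255) -> R28
  150.93.224.0/23 (150.93.224.0 - 150.93.225.255) -> R25
More-specific entries that do NOT match:
  150.93.225.128/28 (150.93.225.128 - 150.93.225.143) does not contain 150.93.225.149
  150.93.229.128/26 (150.93.229.128 - 150.93.229.191) does not contain 150.93.225.149
  150.93.225.192/26 (150.93.225.192 - 150.93.225.255) does not contain 150.93.225.149
Longest matching prefix is /23 -> next hop R25.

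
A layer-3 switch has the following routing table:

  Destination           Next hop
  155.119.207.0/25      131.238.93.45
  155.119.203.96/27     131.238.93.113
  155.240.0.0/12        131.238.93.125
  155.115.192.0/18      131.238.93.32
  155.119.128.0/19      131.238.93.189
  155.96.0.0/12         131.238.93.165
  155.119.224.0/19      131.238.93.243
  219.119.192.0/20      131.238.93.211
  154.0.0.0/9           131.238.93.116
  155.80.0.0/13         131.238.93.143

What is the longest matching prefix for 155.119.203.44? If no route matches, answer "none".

155.119.203.44 is outside every listed prefix and there is no default route.

none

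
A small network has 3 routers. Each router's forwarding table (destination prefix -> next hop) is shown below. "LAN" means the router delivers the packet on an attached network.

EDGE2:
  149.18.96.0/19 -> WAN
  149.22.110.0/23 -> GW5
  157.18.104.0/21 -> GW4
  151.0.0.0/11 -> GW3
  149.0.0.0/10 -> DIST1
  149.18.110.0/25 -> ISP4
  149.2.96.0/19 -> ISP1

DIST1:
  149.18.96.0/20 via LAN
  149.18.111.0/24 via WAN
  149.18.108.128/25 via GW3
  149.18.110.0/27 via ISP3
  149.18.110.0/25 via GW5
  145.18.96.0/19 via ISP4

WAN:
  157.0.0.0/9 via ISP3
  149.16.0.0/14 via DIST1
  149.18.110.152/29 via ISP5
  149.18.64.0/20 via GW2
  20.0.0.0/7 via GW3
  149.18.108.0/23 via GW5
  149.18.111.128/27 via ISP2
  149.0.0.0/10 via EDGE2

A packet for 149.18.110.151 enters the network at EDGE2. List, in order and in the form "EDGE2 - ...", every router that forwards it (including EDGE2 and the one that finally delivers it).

At EDGE2: longest match for 149.18.110.151 is 149.18.96.0/19 -> WAN
At WAN: longest match for 149.18.110.151 is 149.16.0.0/14 -> DIST1
At DIST1: longest match for 149.18.110.151 is 149.18.96.0/20 -> LAN

EDGE2 - WAN - DIST1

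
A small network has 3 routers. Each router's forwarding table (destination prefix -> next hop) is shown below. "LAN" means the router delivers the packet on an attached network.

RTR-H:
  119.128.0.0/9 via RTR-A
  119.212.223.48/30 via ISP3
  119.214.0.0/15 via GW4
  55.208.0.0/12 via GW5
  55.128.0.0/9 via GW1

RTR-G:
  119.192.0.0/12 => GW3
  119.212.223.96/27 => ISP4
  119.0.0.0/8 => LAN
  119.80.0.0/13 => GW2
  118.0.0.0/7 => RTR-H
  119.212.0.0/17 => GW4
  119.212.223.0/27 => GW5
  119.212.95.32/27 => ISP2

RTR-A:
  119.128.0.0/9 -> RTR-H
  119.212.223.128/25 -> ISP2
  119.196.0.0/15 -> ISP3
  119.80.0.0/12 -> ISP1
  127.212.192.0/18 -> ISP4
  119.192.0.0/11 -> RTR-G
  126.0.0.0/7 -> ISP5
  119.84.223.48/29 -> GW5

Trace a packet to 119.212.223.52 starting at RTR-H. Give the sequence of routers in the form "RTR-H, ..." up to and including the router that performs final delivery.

RTR-H, RTR-A, RTR-G

At RTR-H: longest match for 119.212.223.52 is 119.128.0.0/9 -> RTR-A
At RTR-A: longest match for 119.212.223.52 is 119.192.0.0/11 -> RTR-G
At RTR-G: longest match for 119.212.223.52 is 119.0.0.0/8 -> LAN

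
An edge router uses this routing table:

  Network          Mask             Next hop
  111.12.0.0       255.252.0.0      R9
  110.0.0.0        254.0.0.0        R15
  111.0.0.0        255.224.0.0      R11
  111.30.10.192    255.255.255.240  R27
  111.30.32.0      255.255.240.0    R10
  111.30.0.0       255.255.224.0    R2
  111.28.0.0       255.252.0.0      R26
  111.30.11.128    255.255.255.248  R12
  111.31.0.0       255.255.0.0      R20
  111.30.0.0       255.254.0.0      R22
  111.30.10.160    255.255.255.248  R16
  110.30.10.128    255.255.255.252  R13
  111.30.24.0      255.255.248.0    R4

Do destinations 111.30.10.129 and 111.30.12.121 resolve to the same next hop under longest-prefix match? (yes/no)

111.30.10.129: longest match 111.30.0.0/19 -> R2
111.30.12.121: longest match 111.30.0.0/19 -> R2

yes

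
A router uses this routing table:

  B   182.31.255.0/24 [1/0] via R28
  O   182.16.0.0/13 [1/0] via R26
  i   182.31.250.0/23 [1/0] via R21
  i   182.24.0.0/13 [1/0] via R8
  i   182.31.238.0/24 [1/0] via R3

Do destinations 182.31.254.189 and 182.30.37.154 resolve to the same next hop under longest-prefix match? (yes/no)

yes

182.31.254.189: longest match 182.24.0.0/13 -> R8
182.30.37.154: longest match 182.24.0.0/13 -> R8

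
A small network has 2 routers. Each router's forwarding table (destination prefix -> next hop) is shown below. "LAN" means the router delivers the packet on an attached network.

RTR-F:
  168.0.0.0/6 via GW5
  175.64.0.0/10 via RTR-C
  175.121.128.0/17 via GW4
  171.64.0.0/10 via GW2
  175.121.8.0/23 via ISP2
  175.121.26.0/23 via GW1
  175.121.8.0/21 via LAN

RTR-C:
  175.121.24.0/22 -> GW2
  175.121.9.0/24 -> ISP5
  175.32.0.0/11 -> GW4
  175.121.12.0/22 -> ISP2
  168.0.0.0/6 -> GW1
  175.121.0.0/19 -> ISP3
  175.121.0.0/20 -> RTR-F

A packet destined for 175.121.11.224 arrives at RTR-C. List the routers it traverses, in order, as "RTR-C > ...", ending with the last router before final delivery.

RTR-C > RTR-F

At RTR-C: longest match for 175.121.11.224 is 175.121.0.0/20 -> RTR-F
At RTR-F: longest match for 175.121.11.224 is 175.121.8.0/21 -> LAN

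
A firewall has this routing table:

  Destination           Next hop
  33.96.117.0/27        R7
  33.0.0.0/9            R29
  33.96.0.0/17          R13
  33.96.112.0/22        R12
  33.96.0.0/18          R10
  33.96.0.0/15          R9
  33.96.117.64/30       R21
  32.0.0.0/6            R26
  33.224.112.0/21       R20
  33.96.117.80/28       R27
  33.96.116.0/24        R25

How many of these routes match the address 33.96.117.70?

4

Prefixes containing 33.96.117.70:
  32.0.0.0/6 (32.0.0.0 - 35.255.255.255)
  33.0.0.0/9 (33.0.0.0 - 33.127.255.255)
  33.96.0.0/15 (33.96.0.0 - 33.97.255.255)
  33.96.0.0/17 (33.96.0.0 - 33.96.127.255)
Total matching entries: 4.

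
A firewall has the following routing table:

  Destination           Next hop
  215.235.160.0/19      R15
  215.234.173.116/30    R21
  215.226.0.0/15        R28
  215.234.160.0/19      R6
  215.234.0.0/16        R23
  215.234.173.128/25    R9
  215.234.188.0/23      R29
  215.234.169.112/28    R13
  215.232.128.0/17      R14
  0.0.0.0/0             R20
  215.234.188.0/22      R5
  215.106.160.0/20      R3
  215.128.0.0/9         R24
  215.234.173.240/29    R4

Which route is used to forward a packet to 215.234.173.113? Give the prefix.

Entries matching 215.234.173.113:
  0.0.0.0/0 (default, matches everything)
  215.128.0.0/9 (215.128.0.0 - 215.255.255.255)
  215.234.0.0/16 (215.234.0.0 - 215.234.255.255)
  215.234.160.0/19 (215.234.160.0 - 215.234.191.255)
Most specific is 215.234.160.0/19.

215.234.160.0/19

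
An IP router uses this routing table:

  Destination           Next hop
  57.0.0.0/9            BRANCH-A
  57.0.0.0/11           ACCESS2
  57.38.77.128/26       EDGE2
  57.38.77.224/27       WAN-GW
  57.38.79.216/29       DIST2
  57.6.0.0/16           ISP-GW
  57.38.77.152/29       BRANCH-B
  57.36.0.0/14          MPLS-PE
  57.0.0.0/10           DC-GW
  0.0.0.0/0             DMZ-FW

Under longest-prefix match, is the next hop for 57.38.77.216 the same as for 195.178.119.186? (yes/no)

57.38.77.216: longest match 57.36.0.0/14 -> MPLS-PE
195.178.119.186: longest match 0.0.0.0/0 -> DMZ-FW

no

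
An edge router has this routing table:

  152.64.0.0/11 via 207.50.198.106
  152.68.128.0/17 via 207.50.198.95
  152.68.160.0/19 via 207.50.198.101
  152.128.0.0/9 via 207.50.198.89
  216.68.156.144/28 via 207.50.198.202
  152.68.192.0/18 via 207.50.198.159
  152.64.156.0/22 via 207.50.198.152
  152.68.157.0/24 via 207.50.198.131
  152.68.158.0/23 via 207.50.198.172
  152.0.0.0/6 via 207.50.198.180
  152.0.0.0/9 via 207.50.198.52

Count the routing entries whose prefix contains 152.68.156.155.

4

Prefixes containing 152.68.156.155:
  152.0.0.0/6 (152.0.0.0 - 155.255.255.255)
  152.0.0.0/9 (152.0.0.0 - 152.127.255.255)
  152.64.0.0/11 (152.64.0.0 - 152.95.255.255)
  152.68.128.0/17 (152.68.128.0 - 152.68.255.255)
Total matching entries: 4.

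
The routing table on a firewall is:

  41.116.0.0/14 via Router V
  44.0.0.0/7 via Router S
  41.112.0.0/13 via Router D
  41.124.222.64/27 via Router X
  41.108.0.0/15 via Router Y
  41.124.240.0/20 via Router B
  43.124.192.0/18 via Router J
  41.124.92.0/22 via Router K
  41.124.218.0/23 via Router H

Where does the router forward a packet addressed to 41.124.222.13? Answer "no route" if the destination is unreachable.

no route

No entry's prefix contains 41.124.222.13; there is no default route.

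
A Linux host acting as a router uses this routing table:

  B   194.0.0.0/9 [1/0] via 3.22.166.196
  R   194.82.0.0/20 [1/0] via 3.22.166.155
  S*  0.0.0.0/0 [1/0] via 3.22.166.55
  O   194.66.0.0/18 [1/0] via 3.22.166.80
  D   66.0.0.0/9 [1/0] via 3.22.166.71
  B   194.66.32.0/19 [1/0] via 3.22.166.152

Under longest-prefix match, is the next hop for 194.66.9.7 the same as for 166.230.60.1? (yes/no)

no

194.66.9.7: longest match 194.66.0.0/18 -> 3.22.166.80
166.230.60.1: longest match 0.0.0.0/0 -> 3.22.166.55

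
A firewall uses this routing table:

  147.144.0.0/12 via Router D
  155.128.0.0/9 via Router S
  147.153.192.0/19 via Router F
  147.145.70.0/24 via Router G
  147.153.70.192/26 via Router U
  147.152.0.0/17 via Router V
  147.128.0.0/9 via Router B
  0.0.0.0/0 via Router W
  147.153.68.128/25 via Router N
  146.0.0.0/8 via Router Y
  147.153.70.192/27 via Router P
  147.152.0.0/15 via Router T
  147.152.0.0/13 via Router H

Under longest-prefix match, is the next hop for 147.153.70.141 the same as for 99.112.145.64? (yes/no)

147.153.70.141: longest match 147.152.0.0/15 -> Router T
99.112.145.64: longest match 0.0.0.0/0 -> Router W

no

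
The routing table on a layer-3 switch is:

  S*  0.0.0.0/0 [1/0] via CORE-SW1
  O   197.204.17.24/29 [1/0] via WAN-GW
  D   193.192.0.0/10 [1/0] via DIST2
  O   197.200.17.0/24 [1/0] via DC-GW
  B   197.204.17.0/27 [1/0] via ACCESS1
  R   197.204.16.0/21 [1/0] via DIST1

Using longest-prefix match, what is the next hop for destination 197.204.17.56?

Routes whose prefix contains 197.204.17.56:
  0.0.0.0/0 (default, matches everything) -> CORE-SW1
  197.204.16.0/21 (197.204.16.0 - 197.204.23.255) -> DIST1
More-specific entries that do NOT match:
  197.204.17.24/29 (197.204.17.24 - 197.204.17.31) does not contain 197.204.17.56
  197.204.17.0/27 (197.204.17.0 - 197.204.17.31) does not contain 197.204.17.56
  197.200.17.0/24 (197.200.17.0 - 197.200.17.255) does not contain 197.204.17.56
Longest matching prefix is /21 -> next hop DIST1.

DIST1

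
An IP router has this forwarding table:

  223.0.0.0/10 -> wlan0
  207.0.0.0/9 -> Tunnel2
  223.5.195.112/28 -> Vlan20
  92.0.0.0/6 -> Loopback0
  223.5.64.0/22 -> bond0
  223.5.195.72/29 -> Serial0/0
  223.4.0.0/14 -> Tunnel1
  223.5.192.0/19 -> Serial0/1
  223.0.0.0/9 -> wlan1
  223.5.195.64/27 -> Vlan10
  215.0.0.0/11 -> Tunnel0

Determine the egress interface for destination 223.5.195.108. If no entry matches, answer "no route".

Routes whose prefix contains 223.5.195.108:
  223.0.0.0/9 (223.0.0.0 - 223.127.255.255) -> wlan1
  223.0.0.0/10 (223.0.0.0 - 223.63.255.255) -> wlan0
  223.4.0.0/14 (223.4.0.0 - 223.7.255.255) -> Tunnel1
  223.5.192.0/19 (223.5.192.0 - 223.5.223.255) -> Serial0/1
More-specific entries that do NOT match:
  223.5.195.72/29 (223.5.195.72 - 223.5.195.79) does not contain 223.5.195.108
  223.5.195.112/28 (223.5.195.112 - 223.5.195.127) does not contain 223.5.195.108
  223.5.195.64/27 (223.5.195.64 - 223.5.195.95) does not contain 223.5.195.108
  223.5.64.0/22 (223.5.64.0 - 223.5.67.255) does not contain 223.5.195.108
Longest matching prefix is /19 -> interface Serial0/1.

Serial0/1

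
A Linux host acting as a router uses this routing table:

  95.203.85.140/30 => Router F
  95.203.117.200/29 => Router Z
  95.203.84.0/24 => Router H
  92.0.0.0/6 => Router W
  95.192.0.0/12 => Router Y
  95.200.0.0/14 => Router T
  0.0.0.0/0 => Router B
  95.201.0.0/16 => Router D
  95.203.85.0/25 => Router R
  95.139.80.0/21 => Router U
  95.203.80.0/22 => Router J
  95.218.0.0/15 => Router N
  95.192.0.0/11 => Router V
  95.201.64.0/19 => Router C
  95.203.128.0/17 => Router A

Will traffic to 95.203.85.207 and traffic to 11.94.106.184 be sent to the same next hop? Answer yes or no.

95.203.85.207: longest match 95.200.0.0/14 -> Router T
11.94.106.184: longest match 0.0.0.0/0 -> Router B

no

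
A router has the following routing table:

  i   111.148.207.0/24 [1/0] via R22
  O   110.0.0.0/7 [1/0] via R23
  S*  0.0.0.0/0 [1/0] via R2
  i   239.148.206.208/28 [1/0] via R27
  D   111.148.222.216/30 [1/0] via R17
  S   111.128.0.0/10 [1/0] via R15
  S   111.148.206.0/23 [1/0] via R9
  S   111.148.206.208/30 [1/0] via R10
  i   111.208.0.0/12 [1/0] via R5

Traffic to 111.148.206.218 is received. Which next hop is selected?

R9

Routes whose prefix contains 111.148.206.218:
  0.0.0.0/0 (default, matches everything) -> R2
  110.0.0.0/7 (110.0.0.0 - 111.255.255.255) -> R23
  111.128.0.0/10 (111.128.0.0 - 111.191.255.255) -> R15
  111.148.206.0/23 (111.148.206.0 - 111.148.207.255) -> R9
More-specific entries that do NOT match:
  111.148.222.216/30 (111.148.222.216 - 111.148.222.219) does not contain 111.148.206.218
  111.148.206.208/30 (111.148.206.208 - 111.148.206.211) does not contain 111.148.206.218
  239.148.206.208/28 (239.148.206.208 - 239.148.206.223) does not contain 111.148.206.218
  111.148.207.0/24 (111.148.207.0 - 111.148.207.255) does not contain 111.148.206.218
Longest matching prefix is /23 -> next hop R9.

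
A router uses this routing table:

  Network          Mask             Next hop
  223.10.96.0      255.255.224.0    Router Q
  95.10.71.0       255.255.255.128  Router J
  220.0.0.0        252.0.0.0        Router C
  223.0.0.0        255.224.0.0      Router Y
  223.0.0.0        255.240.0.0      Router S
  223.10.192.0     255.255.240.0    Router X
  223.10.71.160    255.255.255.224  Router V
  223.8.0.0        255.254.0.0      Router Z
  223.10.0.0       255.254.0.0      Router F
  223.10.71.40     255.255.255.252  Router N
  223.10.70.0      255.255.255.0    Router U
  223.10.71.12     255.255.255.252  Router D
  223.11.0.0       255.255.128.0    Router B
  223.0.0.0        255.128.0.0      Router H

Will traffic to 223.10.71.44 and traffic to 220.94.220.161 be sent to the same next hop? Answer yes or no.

223.10.71.44: longest match 223.10.0.0/15 -> Router F
220.94.220.161: longest match 220.0.0.0/6 -> Router C

no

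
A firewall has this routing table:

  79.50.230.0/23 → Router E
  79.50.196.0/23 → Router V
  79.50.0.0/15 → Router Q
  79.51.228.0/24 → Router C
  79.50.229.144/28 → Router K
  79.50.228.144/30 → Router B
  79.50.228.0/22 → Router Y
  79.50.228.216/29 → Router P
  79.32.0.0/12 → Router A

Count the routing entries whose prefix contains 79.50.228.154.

2

Prefixes containing 79.50.228.154:
  79.50.0.0/15 (79.50.0.0 - 79.51.255.255)
  79.50.228.0/22 (79.50.228.0 - 79.50.231.255)
Total matching entries: 2.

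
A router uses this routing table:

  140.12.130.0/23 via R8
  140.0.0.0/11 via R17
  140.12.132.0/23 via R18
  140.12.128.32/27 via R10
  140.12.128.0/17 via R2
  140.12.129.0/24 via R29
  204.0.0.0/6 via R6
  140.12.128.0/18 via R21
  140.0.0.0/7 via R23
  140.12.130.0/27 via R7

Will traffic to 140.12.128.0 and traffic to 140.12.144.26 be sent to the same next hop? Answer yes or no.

140.12.128.0: longest match 140.12.128.0/18 -> R21
140.12.144.26: longest match 140.12.128.0/18 -> R21

yes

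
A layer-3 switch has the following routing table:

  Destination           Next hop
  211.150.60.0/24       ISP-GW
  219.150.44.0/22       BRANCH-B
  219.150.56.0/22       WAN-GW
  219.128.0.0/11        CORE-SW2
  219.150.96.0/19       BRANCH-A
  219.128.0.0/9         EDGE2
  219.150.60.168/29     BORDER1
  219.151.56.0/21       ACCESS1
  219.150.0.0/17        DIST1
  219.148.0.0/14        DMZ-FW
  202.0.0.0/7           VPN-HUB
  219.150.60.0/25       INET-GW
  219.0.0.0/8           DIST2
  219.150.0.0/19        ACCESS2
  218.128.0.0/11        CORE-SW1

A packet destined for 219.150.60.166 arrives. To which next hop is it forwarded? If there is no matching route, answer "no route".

Routes whose prefix contains 219.150.60.166:
  219.0.0.0/8 (219.0.0.0 - 219.255.255.255) -> DIST2
  219.128.0.0/9 (219.128.0.0 - 219.255.255.255) -> EDGE2
  219.128.0.0/11 (219.128.0.0 - 219.159.255.255) -> CORE-SW2
  219.148.0.0/14 (219.148.0.0 - 219.151.255.255) -> DMZ-FW
  219.150.0.0/17 (219.150.0.0 - 219.150.127.255) -> DIST1
More-specific entries that do NOT match:
  219.150.60.168/29 (219.150.60.168 - 219.150.60.175) does not contain 219.150.60.166
  219.150.60.0/25 (219.150.60.0 - 219.150.60.127) does not contain 219.150.60.166
  211.150.60.0/24 (211.150.60.0 - 211.150.60.255) does not contain 219.150.60.166
  219.150.44.0/22 (219.150.44.0 - 219.150.47.255) does not contain 219.150.60.166
  219.150.56.0/22 (219.150.56.0 - 219.150.59.255) does not contain 219.150.60.166
  219.151.56.0/21 (219.151.56.0 - 219.151.63.255) does not contain 219.150.60.166
  219.150.96.0/19 (219.150.96.0 - 219.150.127.255) does not contain 219.150.60.166
  219.150.0.0/19 (219.150.0.0 - 219.150.31.255) does not contain 219.150.60.166
Longest matching prefix is /17 -> next hop DIST1.

DIST1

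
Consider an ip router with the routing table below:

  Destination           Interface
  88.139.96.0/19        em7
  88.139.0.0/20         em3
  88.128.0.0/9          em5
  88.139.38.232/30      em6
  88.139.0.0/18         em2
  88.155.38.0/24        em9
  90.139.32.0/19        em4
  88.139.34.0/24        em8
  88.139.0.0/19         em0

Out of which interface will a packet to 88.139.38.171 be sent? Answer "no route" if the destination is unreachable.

Routes whose prefix contains 88.139.38.171:
  88.128.0.0/9 (88.128.0.0 - 88.255.255.255) -> em5
  88.139.0.0/18 (88.139.0.0 - 88.139.63.255) -> em2
More-specific entries that do NOT match:
  88.139.38.232/30 (88.139.38.232 - 88.139.38.235) does not contain 88.139.38.171
  88.155.38.0/24 (88.155.38.0 - 88.155.38.255) does not contain 88.139.38.171
  88.139.34.0/24 (88.139.34.0 - 88.139.34.255) does not contain 88.139.38.171
  88.139.0.0/20 (88.139.0.0 - 88.139.15.255) does not contain 88.139.38.171
  88.139.96.0/19 (88.139.96.0 - 88.139.127.255) does not contain 88.139.38.171
  90.139.32.0/19 (90.139.32.0 - 90.139.63.255) does not contain 88.139.38.171
  88.139.0.0/19 (88.139.0.0 - 88.139.31.255) does not contain 88.139.38.171
Longest matching prefix is /18 -> interface em2.

em2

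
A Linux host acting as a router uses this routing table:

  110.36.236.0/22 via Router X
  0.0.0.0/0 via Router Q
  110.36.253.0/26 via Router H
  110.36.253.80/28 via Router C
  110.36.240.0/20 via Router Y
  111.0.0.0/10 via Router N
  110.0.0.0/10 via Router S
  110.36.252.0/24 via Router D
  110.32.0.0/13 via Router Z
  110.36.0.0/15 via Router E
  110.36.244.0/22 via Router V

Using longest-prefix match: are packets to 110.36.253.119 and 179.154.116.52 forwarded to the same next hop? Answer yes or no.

no

110.36.253.119: longest match 110.36.240.0/20 -> Router Y
179.154.116.52: longest match 0.0.0.0/0 -> Router Q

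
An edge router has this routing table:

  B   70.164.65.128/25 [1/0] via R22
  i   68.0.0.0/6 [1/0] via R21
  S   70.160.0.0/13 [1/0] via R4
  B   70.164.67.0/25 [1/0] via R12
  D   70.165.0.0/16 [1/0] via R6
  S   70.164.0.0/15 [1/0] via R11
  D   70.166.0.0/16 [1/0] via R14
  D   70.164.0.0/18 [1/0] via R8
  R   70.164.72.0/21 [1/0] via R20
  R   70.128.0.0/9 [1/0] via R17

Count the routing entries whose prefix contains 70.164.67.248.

Prefixes containing 70.164.67.248:
  68.0.0.0/6 (68.0.0.0 - 71.255.255.255)
  70.128.0.0/9 (70.128.0.0 - 70.255.255.255)
  70.160.0.0/13 (70.160.0.0 - 70.167.255.255)
  70.164.0.0/15 (70.164.0.0 - 70.165.255.255)
Total matching entries: 4.

4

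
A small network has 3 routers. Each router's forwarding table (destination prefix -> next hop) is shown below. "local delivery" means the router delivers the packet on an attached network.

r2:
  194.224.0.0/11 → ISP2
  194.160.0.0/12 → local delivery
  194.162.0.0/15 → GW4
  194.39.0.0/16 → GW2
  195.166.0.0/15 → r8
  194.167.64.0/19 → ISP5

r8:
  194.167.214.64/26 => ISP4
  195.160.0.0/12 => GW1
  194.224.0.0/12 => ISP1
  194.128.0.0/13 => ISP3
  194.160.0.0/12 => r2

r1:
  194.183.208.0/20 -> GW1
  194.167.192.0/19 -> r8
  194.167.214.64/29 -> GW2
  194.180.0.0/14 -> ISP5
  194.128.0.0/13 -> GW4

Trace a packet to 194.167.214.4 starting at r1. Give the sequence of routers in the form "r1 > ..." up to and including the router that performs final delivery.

At r1: longest match for 194.167.214.4 is 194.167.192.0/19 -> r8
At r8: longest match for 194.167.214.4 is 194.160.0.0/12 -> r2
At r2: longest match for 194.167.214.4 is 194.160.0.0/12 -> local delivery

r1 > r8 > r2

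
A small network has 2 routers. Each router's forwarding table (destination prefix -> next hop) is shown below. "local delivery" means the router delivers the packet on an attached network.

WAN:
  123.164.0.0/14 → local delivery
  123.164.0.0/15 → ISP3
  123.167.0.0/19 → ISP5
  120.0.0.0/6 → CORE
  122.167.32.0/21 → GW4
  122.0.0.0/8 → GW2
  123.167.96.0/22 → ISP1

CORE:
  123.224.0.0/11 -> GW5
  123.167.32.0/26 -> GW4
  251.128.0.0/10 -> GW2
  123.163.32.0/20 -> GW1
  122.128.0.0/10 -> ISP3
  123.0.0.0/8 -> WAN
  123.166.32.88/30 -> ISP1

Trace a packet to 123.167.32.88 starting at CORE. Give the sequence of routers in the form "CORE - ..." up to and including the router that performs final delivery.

At CORE: longest match for 123.167.32.88 is 123.0.0.0/8 -> WAN
At WAN: longest match for 123.167.32.88 is 123.164.0.0/14 -> local delivery

CORE - WAN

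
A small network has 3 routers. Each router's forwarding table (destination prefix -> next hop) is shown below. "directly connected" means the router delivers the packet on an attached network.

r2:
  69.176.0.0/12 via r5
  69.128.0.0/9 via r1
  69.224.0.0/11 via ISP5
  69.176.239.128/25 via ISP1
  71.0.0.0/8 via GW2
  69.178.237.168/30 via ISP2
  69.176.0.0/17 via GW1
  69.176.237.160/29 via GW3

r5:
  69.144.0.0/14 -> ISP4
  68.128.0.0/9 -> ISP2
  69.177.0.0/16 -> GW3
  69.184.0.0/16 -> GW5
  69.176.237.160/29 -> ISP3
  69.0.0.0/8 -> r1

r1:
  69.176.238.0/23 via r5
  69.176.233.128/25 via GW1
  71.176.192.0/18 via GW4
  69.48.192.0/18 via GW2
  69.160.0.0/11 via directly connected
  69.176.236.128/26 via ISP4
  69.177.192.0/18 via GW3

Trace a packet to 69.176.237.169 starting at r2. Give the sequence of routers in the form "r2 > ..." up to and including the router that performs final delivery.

r2 > r5 > r1

At r2: longest match for 69.176.237.169 is 69.176.0.0/12 -> r5
At r5: longest match for 69.176.237.169 is 69.0.0.0/8 -> r1
At r1: longest match for 69.176.237.169 is 69.160.0.0/11 -> directly connected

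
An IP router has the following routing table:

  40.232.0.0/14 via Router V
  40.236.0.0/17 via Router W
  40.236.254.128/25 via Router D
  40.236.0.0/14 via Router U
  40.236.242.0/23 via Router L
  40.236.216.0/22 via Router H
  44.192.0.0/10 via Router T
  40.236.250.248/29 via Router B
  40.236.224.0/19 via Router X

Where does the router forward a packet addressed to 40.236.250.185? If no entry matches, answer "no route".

Routes whose prefix contains 40.236.250.185:
  40.236.0.0/14 (40.236.0.0 - 40.239.255.255) -> Router U
  40.236.224.0/19 (40.236.224.0 - 40.236.255.255) -> Router X
More-specific entries that do NOT match:
  40.236.250.248/29 (40.236.250.248 - 40.236.250.255) does not contain 40.236.250.185
  40.236.254.128/25 (40.236.254.128 - 40.236.254.255) does not contain 40.236.250.185
  40.236.242.0/23 (40.236.242.0 - 40.236.243.255) does not contain 40.236.250.185
  40.236.216.0/22 (40.236.216.0 - 40.236.219.255) does not contain 40.236.250.185
Longest matching prefix is /19 -> next hop Router X.

Router X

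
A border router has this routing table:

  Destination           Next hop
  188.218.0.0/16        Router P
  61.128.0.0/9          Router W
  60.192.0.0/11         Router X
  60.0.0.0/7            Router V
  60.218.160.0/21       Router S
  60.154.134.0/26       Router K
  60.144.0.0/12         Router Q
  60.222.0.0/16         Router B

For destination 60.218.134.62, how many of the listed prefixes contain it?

Prefixes containing 60.218.134.62:
  60.0.0.0/7 (60.0.0.0 - 61.255.255.255)
  60.192.0.0/11 (60.192.0.0 - 60.223.255.255)
Total matching entries: 2.

2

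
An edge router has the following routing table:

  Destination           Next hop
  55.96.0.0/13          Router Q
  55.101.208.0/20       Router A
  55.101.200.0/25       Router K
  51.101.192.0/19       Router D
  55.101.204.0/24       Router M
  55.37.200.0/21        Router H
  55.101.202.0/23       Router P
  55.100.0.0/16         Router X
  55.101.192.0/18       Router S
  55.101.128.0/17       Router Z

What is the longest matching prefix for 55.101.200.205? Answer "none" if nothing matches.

Entries matching 55.101.200.205:
  55.96.0.0/13 (55.96.0.0 - 55.103.255.255)
  55.101.128.0/17 (55.101.128.0 - 55.101.255.255)
  55.101.192.0/18 (55.101.192.0 - 55.101.255.255)
Most specific is 55.101.192.0/18.

55.101.192.0/18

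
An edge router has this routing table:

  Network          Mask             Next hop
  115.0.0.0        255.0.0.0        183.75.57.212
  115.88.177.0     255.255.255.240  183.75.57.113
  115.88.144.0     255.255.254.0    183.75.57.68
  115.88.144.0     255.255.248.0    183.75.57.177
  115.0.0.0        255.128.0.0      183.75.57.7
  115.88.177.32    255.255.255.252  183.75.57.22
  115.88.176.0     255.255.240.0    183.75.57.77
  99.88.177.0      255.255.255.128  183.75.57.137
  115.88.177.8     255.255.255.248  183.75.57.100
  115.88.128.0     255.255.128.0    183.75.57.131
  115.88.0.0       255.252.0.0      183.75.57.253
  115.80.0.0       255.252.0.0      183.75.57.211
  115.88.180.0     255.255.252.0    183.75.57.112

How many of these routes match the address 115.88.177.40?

Prefixes containing 115.88.177.40:
  115.0.0.0/8 (115.0.0.0 - 115.255.255.255)
  115.0.0.0/9 (115.0.0.0 - 115.127.255.255)
  115.88.0.0/14 (115.88.0.0 - 115.91.255.255)
  115.88.128.0/17 (115.88.128.0 - 115.88.255.255)
  115.88.176.0/20 (115.88.176.0 - 115.88.191.255)
Total matching entries: 5.

5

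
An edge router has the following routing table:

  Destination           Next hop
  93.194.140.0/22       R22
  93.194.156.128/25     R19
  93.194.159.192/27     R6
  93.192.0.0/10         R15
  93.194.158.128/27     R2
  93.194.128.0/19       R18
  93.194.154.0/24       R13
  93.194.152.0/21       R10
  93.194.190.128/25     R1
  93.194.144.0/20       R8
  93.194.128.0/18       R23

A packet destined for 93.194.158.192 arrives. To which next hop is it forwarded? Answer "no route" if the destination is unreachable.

R10

Routes whose prefix contains 93.194.158.192:
  93.192.0.0/10 (93.192.0.0 - 93.255.255.255) -> R15
  93.194.128.0/18 (93.194.128.0 - 93.194.191.255) -> R23
  93.194.128.0/19 (93.194.128.0 - 93.194.159.255) -> R18
  93.194.144.0/20 (93.194.144.0 - 93.194.159.255) -> R8
  93.194.152.0/21 (93.194.152.0 - 93.194.159.255) -> R10
More-specific entries that do NOT match:
  93.194.159.192/27 (93.194.159.192 - 93.194.159.223) does not contain 93.194.158.192
  93.194.158.128/27 (93.194.158.128 - 93.194.158.159) does not contain 93.194.158.192
  93.194.156.128/25 (93.194.156.128 - 93.194.156.255) does not contain 93.194.158.192
  93.194.190.128/25 (93.194.190.128 - 93.194.190.255) does not contain 93.194.158.192
  93.194.154.0/24 (93.194.154.0 - 93.194.154.255) does not contain 93.194.158.192
  93.194.140.0/22 (93.194.140.0 - 93.194.143.255) does not contain 93.194.158.192
Longest matching prefix is /21 -> next hop R10.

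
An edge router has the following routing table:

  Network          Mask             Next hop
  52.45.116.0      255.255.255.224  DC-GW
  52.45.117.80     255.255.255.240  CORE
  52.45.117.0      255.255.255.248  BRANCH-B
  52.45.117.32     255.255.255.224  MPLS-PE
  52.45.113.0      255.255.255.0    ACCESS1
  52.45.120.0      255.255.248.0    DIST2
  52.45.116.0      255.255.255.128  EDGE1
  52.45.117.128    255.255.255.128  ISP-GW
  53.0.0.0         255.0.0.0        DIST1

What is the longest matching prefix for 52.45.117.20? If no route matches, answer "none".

none

52.45.117.20 is outside every listed prefix and there is no default route.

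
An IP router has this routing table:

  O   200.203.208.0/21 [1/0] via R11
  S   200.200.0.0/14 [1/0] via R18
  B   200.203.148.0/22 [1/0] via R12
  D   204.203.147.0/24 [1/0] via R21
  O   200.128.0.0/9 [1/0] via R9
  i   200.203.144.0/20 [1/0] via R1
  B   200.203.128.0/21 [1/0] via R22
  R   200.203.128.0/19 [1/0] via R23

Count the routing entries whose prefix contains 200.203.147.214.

4

Prefixes containing 200.203.147.214:
  200.128.0.0/9 (200.128.0.0 - 200.255.255.255)
  200.200.0.0/14 (200.200.0.0 - 200.203.255.255)
  200.203.128.0/19 (200.203.128.0 - 200.203.159.255)
  200.203.144.0/20 (200.203.144.0 - 200.203.159.255)
Total matching entries: 4.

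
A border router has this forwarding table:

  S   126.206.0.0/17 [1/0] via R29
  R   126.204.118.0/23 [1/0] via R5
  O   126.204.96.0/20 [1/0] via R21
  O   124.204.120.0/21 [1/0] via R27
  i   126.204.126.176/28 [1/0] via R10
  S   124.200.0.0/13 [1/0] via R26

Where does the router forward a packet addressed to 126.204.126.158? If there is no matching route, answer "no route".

No entry's prefix contains 126.204.126.158; there is no default route.

no route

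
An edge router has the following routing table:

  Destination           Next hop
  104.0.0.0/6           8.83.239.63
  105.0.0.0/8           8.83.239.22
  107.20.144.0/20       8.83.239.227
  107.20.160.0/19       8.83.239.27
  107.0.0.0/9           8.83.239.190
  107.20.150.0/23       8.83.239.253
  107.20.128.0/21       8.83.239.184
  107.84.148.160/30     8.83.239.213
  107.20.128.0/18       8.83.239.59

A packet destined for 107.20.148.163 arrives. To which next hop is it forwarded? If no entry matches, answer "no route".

Routes whose prefix contains 107.20.148.163:
  104.0.0.0/6 (104.0.0.0 - 107.255.255.255) -> 8.83.239.63
  107.0.0.0/9 (107.0.0.0 - 107.127.255.255) -> 8.83.239.190
  107.20.128.0/18 (107.20.128.0 - 107.20.191.255) -> 8.83.239.59
  107.20.144.0/20 (107.20.144.0 - 107.20.159.255) -> 8.83.239.227
More-specific entries that do NOT match:
  107.84.148.160/30 (107.84.148.160 - 107.84.148.163) does not contain 107.20.148.163
  107.20.150.0/23 (107.20.150.0 - 107.20.151.255) does not contain 107.20.148.163
  107.20.128.0/21 (107.20.128.0 - 107.20.135.255) does not contain 107.20.148.163
Longest matching prefix is /20 -> next hop 8.83.239.227.

8.83.239.227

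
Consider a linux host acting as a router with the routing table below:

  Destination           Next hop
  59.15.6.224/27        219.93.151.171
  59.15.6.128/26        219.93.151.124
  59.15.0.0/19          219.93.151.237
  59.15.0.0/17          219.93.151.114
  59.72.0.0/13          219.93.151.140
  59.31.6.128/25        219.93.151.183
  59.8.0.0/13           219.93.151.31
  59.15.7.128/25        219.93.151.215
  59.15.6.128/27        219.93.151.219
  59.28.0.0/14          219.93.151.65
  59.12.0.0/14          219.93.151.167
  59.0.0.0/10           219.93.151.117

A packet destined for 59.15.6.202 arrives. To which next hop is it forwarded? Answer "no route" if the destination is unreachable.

219.93.151.237

Routes whose prefix contains 59.15.6.202:
  59.0.0.0/10 (59.0.0.0 - 59.63.255.255) -> 219.93.151.117
  59.8.0.0/13 (59.8.0.0 - 59.15.255.255) -> 219.93.151.31
  59.12.0.0/14 (59.12.0.0 - 59.15.255.255) -> 219.93.151.167
  59.15.0.0/17 (59.15.0.0 - 59.15.127.255) -> 219.93.151.114
  59.15.0.0/19 (59.15.0.0 - 59.15.31.255) -> 219.93.151.237
More-specific entries that do NOT match:
  59.15.6.224/27 (59.15.6.224 - 59.15.6.255) does not contain 59.15.6.202
  59.15.6.128/27 (59.15.6.128 - 59.15.6.159) does not contain 59.15.6.202
  59.15.6.128/26 (59.15.6.128 - 59.15.6.191) does not contain 59.15.6.202
  59.31.6.128/25 (59.31.6.128 - 59.31.6.255) does not contain 59.15.6.202
  59.15.7.128/25 (59.15.7.128 - 59.15.7.255) does not contain 59.15.6.202
Longest matching prefix is /19 -> next hop 219.93.151.237.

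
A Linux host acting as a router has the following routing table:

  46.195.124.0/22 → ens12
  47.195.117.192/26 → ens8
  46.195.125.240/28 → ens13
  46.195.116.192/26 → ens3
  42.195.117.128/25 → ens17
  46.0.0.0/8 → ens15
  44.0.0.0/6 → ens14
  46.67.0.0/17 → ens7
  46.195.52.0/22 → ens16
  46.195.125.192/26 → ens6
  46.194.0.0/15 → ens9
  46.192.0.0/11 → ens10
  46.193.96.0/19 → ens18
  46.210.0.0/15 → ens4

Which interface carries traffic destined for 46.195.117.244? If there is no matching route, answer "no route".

ens9

Routes whose prefix contains 46.195.117.244:
  44.0.0.0/6 (44.0.0.0 - 47.255.255.255) -> ens14
  46.0.0.0/8 (46.0.0.0 - 46.255.255.255) -> ens15
  46.192.0.0/11 (46.192.0.0 - 46.223.255.255) -> ens10
  46.194.0.0/15 (46.194.0.0 - 46.195.255.255) -> ens9
More-specific entries that do NOT match:
  46.195.125.240/28 (46.195.125.240 - 46.195.125.255) does not contain 46.195.117.244
  47.195.117.192/26 (47.195.117.192 - 47.195.117.255) does not contain 46.195.117.244
  46.195.116.192/26 (46.195.116.192 - 46.195.116.255) does not contain 46.195.117.244
  46.195.125.192/26 (46.195.125.192 - 46.195.125.255) does not contain 46.195.117.244
  42.195.117.128/25 (42.195.117.128 - 42.195.117.255) does not contain 46.195.117.244
  46.195.124.0/22 (46.195.124.0 - 46.195.127.255) does not contain 46.195.117.244
  46.195.52.0/22 (46.195.52.0 - 46.195.55.255) does not contain 46.195.117.244
  46.193.96.0/19 (46.193.96.0 - 46.193.127.255) does not contain 46.195.117.244
  46.67.0.0/17 (46.67.0.0 - 46.67.127.255) does not contain 46.195.117.244
Longest matching prefix is /15 -> interface ens9.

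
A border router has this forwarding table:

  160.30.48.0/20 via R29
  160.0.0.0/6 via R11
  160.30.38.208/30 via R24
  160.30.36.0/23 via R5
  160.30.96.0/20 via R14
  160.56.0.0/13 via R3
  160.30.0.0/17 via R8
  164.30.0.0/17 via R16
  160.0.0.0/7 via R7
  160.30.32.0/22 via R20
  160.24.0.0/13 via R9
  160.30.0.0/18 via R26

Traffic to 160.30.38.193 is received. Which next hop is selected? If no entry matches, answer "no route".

Routes whose prefix contains 160.30.38.193:
  160.0.0.0/6 (160.0.0.0 - 163.255.255.255) -> R11
  160.0.0.0/7 (160.0.0.0 - 161.255.255.255) -> R7
  160.24.0.0/13 (160.24.0.0 - 160.31.255.255) -> R9
  160.30.0.0/17 (160.30.0.0 - 160.30.127.255) -> R8
  160.30.0.0/18 (160.30.0.0 - 160.30.63.255) -> R26
More-specific entries that do NOT match:
  160.30.38.208/30 (160.30.38.208 - 160.30.38.211) does not contain 160.30.38.193
  160.30.36.0/23 (160.30.36.0 - 160.30.37.255) does not contain 160.30.38.193
  160.30.32.0/22 (160.30.32.0 - 160.30.35.255) does not contain 160.30.38.193
  160.30.48.0/20 (160.30.48.0 - 160.30.63.255) does not contain 160.30.38.193
  160.30.96.0/20 (160.30.96.0 - 160.30.111.255) does not contain 160.30.38.193
Longest matching prefix is /18 -> next hop R26.

R26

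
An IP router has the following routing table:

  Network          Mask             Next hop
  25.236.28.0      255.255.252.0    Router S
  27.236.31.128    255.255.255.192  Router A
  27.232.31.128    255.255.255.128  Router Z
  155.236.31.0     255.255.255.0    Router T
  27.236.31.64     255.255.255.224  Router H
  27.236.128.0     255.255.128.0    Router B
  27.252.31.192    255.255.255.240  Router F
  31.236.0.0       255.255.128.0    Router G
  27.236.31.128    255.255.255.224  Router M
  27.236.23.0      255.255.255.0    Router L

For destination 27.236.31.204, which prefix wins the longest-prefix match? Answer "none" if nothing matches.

none

27.236.31.204 is outside every listed prefix and there is no default route.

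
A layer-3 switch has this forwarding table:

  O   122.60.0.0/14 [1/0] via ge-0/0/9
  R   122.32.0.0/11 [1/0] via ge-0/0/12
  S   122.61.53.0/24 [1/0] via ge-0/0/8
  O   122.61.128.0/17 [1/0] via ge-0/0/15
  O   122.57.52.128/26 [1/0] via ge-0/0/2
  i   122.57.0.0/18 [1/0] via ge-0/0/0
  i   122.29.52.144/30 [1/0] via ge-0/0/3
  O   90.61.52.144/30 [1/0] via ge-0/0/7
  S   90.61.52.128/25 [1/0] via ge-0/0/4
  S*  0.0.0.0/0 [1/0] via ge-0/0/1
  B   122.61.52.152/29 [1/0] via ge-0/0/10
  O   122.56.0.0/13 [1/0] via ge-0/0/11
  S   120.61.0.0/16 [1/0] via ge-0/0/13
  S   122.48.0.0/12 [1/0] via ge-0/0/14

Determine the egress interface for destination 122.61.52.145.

Routes whose prefix contains 122.61.52.145:
  0.0.0.0/0 (default, matches everything) -> ge-0/0/1
  122.32.0.0/11 (122.32.0.0 - 122.63.255.255) -> ge-0/0/12
  122.48.0.0/12 (122.48.0.0 - 122.63.255.255) -> ge-0/0/14
  122.56.0.0/13 (122.56.0.0 - 122.63.255.255) -> ge-0/0/11
  122.60.0.0/14 (122.60.0.0 - 122.63.255.255) -> ge-0/0/9
More-specific entries that do NOT match:
  122.29.52.144/30 (122.29.52.144 - 122.29.52.147) does not contain 122.61.52.145
  90.61.52.144/30 (90.61.52.144 - 90.61.52.147) does not contain 122.61.52.145
  122.61.52.152/29 (122.61.52.152 - 122.61.52.159) does not contain 122.61.52.145
  122.57.52.128/26 (122.57.52.128 - 122.57.52.191) does not contain 122.61.52.145
  90.61.52.128/25 (90.61.52.128 - 90.61.52.255) does not contain 122.61.52.145
  122.61.53.0/24 (122.61.53.0 - 122.61.53.255) does not contain 122.61.52.145
  122.57.0.0/18 (122.57.0.0 - 122.57.63.255) does not contain 122.61.52.145
  122.61.128.0/17 (122.61.128.0 - 122.61.255.255) does not contain 122.61.52.145
  120.61.0.0/16 (120.61.0.0 - 120.61.255.255) does not contain 122.61.52.145
Longest matching prefix is /14 -> interface ge-0/0/9.

ge-0/0/9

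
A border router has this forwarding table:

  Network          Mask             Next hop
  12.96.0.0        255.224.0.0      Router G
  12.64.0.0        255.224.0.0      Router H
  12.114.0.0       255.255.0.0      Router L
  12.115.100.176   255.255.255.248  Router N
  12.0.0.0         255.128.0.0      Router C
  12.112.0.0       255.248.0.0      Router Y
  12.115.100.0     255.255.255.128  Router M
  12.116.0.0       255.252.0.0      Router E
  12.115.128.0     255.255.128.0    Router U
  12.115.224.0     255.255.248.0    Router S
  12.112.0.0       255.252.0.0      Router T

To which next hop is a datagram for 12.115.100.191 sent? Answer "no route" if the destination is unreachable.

Router T

Routes whose prefix contains 12.115.100.191:
  12.0.0.0/9 (12.0.0.0 - 12.127.255.255) -> Router C
  12.96.0.0/11 (12.96.0.0 - 12.127.255.255) -> Router G
  12.112.0.0/13 (12.112.0.0 - 12.119.255.255) -> Router Y
  12.112.0.0/14 (12.112.0.0 - 12.115.255.255) -> Router T
More-specific entries that do NOT match:
  12.115.100.176/29 (12.115.100.176 - 12.115.100.183) does not contain 12.115.100.191
  12.115.100.0/25 (12.115.100.0 - 12.115.100.127) does not contain 12.115.100.191
  12.115.224.0/21 (12.115.224.0 - 12.115.231.255) does not contain 12.115.100.191
  12.115.128.0/17 (12.115.128.0 - 12.115.255.255) does not contain 12.115.100.191
  12.114.0.0/16 (12.114.0.0 - 12.114.255.255) does not contain 12.115.100.191
Longest matching prefix is /14 -> next hop Router T.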